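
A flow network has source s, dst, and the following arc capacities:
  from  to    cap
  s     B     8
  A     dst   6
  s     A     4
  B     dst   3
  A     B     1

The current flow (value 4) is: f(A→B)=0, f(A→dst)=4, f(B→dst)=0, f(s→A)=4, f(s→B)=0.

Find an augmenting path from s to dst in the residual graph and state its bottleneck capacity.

Residual along s→B→dst: s→B: 8, B→dst: 3.
Bottleneck = min = 3.

s→B→dst, bottleneck 3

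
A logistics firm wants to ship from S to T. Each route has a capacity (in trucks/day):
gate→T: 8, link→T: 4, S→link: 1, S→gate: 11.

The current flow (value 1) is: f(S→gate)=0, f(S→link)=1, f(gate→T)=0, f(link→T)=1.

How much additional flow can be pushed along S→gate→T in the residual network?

8

Residual capacities along the path: S→gate: 11, gate→T: 8.
Minimum is 8.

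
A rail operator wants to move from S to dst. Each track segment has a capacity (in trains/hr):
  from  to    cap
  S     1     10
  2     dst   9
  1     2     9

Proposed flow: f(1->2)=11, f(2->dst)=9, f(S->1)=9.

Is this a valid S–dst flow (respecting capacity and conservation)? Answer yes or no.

No

Capacity violated on 1->2: flow 11 > capacity 9.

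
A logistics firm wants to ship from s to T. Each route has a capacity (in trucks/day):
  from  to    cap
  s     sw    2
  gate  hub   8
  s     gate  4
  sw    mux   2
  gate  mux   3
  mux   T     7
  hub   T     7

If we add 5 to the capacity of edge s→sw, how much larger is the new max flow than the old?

Original max flow = 6.
Even with extra capacity on s→sw, another cut of capacity 6 remains binding.
New max flow = 6. Increase = 0.

0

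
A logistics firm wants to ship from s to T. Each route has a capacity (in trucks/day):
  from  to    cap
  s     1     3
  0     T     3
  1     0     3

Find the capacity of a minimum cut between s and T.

3

Max flow = 3 (via 1 augmenting path).
In the residual at optimum, the set reachable from s is {s}.
Cut edges: s->1 (cap 3). Sum = 3.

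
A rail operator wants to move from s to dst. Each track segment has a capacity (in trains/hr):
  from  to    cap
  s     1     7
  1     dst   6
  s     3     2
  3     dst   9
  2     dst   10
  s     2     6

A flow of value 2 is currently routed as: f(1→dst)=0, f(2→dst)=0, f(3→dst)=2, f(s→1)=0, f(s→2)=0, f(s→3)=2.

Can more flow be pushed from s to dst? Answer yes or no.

Residual path s→1→dst has bottleneck 6 > 0.
Pushing 6 along it raises the flow to 8, so the given flow is not maximum.

Yes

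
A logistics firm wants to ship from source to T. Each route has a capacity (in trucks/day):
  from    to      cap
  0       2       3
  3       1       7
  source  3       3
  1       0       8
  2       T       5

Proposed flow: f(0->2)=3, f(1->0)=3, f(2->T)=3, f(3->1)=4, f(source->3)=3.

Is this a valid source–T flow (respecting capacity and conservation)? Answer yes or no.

No

Conservation fails at 3: inflow 3 ≠ outflow 4.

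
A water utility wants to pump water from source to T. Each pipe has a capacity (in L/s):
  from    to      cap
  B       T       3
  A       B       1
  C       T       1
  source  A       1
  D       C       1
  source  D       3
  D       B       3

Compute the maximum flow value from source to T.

4

Augment source→D→C→T: bottleneck 1. Total 1.
Augment source→D→B→T: bottleneck 2. Total 3.
Augment source→A→B→T: bottleneck 1. Total 4.
No augmenting path remains in the residual graph.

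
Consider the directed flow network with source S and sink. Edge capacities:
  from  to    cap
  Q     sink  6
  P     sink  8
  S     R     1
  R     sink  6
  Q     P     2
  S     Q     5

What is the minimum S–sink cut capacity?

Max flow = 6 (via 2 augmenting paths).
In the residual at optimum, the set reachable from S is {S}.
Cut edges: S->Q (cap 5), S->R (cap 1). Sum = 6.

6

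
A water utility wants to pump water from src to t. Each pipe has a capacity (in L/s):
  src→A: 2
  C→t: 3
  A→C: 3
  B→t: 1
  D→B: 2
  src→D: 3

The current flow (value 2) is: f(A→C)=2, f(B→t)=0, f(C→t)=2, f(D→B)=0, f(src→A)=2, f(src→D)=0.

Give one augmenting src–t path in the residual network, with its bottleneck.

Residual along src→D→B→t: src→D: 3, D→B: 2, B→t: 1.
Bottleneck = min = 1.

src→D→B→t, bottleneck 1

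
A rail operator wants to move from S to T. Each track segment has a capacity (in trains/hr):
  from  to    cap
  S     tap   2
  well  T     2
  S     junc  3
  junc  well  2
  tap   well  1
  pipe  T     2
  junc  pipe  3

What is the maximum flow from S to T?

Augment S->tap->well->T: bottleneck 1. Total 1.
Augment S->junc->well->T: bottleneck 1. Total 2.
Augment S->junc->pipe->T: bottleneck 2. Total 4.
No augmenting path remains in the residual graph.

4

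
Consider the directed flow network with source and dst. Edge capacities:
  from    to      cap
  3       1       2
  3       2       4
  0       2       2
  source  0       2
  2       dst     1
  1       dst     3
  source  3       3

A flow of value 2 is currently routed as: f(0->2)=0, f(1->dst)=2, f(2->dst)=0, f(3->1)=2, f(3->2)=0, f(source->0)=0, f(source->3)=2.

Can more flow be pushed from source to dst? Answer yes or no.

Residual path source->3->2->dst has bottleneck 1 > 0.
Pushing 1 along it raises the flow to 3, so the given flow is not maximum.

Yes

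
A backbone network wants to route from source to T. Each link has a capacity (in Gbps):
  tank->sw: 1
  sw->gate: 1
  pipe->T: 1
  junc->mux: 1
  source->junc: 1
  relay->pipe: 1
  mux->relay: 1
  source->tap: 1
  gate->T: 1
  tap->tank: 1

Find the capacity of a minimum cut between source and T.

2

Max flow = 2 (via 2 augmenting paths).
In the residual at optimum, the set reachable from source is {source}.
Cut edges: source->junc (cap 1), source->tap (cap 1). Sum = 2.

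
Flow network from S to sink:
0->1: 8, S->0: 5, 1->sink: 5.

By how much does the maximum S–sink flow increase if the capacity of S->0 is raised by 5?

Original max flow = 5.
Even with extra capacity on S->0, another cut of capacity 5 remains binding.
New max flow = 5. Increase = 0.

0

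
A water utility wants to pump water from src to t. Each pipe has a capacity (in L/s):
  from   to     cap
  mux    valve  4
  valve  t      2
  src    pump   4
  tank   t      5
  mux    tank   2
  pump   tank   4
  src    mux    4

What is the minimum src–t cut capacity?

7

Max flow = 7 (via 3 augmenting paths).
In the residual at optimum, the set reachable from src is {mux, pump, src, tank, valve}.
Cut edges: valve→t (cap 2), tank→t (cap 5). Sum = 7.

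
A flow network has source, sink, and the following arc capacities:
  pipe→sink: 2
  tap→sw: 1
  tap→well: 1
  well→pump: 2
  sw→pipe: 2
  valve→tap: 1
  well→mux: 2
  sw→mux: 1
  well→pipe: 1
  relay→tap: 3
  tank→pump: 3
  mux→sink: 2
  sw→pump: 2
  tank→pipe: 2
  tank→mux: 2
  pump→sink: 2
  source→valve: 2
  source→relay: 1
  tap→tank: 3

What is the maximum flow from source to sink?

2

Augment source→valve→tap→well→pipe→sink: bottleneck 1. Total 1.
Augment source→relay→tap→sw→pump→sink: bottleneck 1. Total 2.
No augmenting path remains in the residual graph.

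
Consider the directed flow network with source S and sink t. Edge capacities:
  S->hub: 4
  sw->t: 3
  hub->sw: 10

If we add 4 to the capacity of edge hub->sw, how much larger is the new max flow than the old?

0

Original max flow = 3.
Edge hub->sw does not cross the min cut (source side {S, hub, sw}), so extra capacity there cannot help.
New max flow = 3. Increase = 0.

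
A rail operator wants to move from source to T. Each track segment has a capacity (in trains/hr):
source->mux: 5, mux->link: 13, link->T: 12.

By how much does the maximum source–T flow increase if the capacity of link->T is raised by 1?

0

Original max flow = 5.
Edge link->T does not cross the min cut (source side {source}), so extra capacity there cannot help.
New max flow = 5. Increase = 0.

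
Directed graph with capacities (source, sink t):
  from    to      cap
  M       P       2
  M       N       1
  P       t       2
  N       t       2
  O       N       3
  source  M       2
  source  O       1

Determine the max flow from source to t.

3

Augment source->M->P->t: bottleneck 2. Total 2.
Augment source->O->N->t: bottleneck 1. Total 3.
No augmenting path remains in the residual graph.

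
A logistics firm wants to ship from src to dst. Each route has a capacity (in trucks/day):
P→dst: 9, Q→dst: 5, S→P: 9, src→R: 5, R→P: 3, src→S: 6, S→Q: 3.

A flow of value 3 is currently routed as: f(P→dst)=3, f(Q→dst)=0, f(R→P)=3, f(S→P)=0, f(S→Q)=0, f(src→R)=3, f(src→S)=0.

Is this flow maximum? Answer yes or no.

Residual path src→S→P→dst has bottleneck 6 > 0.
Pushing 6 along it raises the flow to 9, so the given flow is not maximum.

No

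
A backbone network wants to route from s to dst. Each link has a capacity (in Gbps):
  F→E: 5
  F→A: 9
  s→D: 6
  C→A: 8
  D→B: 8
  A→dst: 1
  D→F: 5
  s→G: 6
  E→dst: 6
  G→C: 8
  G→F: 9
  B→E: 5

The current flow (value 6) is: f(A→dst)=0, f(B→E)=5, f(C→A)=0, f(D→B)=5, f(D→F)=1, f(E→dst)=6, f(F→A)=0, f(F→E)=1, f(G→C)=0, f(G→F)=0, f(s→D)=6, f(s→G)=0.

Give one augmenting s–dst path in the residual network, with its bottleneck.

s→G→F→A→dst, bottleneck 1

Residual along s→G→F→A→dst: s→G: 6, G→F: 9, F→A: 9, A→dst: 1.
Bottleneck = min = 1.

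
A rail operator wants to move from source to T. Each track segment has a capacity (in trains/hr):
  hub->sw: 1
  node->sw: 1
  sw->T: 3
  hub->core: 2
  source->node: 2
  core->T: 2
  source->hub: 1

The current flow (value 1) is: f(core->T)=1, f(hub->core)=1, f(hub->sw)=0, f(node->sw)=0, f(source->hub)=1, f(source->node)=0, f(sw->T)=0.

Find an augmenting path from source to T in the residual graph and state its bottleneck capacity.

source->node->sw->T, bottleneck 1

Residual along source->node->sw->T: source->node: 2, node->sw: 1, sw->T: 3.
Bottleneck = min = 1.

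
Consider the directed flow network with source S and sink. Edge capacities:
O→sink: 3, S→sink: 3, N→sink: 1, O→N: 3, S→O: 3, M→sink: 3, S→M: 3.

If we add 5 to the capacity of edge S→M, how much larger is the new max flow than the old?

Original max flow = 9.
Even with extra capacity on S→M, another cut of capacity 9 remains binding.
New max flow = 9. Increase = 0.

0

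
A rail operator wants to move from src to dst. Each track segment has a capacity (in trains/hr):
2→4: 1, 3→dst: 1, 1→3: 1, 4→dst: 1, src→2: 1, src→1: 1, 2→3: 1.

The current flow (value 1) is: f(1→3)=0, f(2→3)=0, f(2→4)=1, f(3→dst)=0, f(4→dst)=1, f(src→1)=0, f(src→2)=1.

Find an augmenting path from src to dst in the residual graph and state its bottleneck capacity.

src→1→3→dst, bottleneck 1

Residual along src→1→3→dst: src→1: 1, 1→3: 1, 3→dst: 1.
Bottleneck = min = 1.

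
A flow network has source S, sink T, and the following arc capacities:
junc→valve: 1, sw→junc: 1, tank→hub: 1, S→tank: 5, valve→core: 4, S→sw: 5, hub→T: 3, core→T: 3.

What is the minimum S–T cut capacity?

2

Max flow = 2 (via 2 augmenting paths).
In the residual at optimum, the set reachable from S is {S, sw, tank}.
Cut edges: sw→junc (cap 1), tank→hub (cap 1). Sum = 2.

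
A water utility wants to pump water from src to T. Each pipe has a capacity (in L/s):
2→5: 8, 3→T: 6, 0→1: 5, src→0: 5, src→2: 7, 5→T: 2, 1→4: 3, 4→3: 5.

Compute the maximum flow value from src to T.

Augment src→2→5→T: bottleneck 2. Total 2.
Augment src→0→1→4→3→T: bottleneck 3. Total 5.
No augmenting path remains in the residual graph.

5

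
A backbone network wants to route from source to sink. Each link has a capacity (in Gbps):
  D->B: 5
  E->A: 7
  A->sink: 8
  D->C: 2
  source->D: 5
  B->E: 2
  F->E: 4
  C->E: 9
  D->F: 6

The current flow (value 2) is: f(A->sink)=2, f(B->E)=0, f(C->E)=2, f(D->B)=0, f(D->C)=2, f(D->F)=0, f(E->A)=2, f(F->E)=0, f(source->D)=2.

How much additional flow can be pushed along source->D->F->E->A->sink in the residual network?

3

Residual capacities along the path: source->D: 3, D->F: 6, F->E: 4, E->A: 5, A->sink: 6.
Minimum is 3.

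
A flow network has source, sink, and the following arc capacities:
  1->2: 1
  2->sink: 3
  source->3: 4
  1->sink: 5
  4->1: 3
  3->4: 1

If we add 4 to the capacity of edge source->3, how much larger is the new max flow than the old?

Original max flow = 1.
Edge source->3 does not cross the min cut (source side {3, source}), so extra capacity there cannot help.
New max flow = 1. Increase = 0.

0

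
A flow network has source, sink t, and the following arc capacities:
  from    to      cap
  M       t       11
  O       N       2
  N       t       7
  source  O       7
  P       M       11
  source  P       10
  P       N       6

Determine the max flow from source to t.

12

Augment source→O→N→t: bottleneck 2. Total 2.
Augment source→P→N→t: bottleneck 5. Total 7.
Augment source→P→M→t: bottleneck 5. Total 12.
No augmenting path remains in the residual graph.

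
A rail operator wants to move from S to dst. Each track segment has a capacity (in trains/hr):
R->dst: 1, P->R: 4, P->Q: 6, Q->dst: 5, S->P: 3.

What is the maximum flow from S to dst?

3

Augment S->P->R->dst: bottleneck 1. Total 1.
Augment S->P->Q->dst: bottleneck 2. Total 3.
No augmenting path remains in the residual graph.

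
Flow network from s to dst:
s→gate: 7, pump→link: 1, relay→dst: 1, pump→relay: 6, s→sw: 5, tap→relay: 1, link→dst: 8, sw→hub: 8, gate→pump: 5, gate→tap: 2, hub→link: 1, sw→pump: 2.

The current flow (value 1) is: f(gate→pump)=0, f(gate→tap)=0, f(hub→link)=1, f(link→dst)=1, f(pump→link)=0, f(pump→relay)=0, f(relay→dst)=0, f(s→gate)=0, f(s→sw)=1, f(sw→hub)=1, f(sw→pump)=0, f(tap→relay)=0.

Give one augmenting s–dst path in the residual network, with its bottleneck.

s→sw→pump→link→dst, bottleneck 1

Residual along s→sw→pump→link→dst: s→sw: 4, sw→pump: 2, pump→link: 1, link→dst: 7.
Bottleneck = min = 1.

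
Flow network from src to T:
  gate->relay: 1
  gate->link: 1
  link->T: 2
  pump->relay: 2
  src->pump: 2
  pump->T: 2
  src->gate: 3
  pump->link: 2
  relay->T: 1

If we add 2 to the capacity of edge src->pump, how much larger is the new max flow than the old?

Original max flow = 4.
After raising cap(src->pump), augmenting paths through that edge carry 1 more unit.
New max flow = 5. Increase = 1.

1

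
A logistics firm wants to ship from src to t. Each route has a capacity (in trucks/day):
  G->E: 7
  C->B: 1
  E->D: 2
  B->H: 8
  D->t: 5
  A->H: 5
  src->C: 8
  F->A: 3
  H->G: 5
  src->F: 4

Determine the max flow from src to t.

2

Augment src->C->B->H->G->E->D->t: bottleneck 1. Total 1.
Augment src->F->A->H->G->E->D->t: bottleneck 1. Total 2.
No augmenting path remains in the residual graph.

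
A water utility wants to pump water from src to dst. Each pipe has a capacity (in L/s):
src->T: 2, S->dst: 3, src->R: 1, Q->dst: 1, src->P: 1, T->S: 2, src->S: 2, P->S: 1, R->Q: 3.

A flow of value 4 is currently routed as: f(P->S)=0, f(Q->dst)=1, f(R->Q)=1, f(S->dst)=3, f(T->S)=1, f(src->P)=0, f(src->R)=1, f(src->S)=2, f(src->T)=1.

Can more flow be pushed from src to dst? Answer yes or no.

Residual reachable from src: {P, S, T, src}; dst is not reachable.
Saturated cut: src->R, S->dst with total capacity 4 = current flow value. Flow is maximum.

No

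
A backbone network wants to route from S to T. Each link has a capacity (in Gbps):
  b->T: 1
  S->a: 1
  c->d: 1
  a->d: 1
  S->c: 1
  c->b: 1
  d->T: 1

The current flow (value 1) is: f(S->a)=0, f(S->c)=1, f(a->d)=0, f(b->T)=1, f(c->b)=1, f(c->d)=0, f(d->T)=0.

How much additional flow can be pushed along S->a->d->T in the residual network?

1

Residual capacities along the path: S->a: 1, a->d: 1, d->T: 1.
Minimum is 1.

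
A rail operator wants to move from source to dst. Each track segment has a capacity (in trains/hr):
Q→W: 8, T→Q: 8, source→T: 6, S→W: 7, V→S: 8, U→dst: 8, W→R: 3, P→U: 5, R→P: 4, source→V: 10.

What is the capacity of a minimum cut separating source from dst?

3

Max flow = 3 (via 1 augmenting path).
In the residual at optimum, the set reachable from source is {Q, S, T, V, W, source}.
Cut edges: W→R (cap 3). Sum = 3.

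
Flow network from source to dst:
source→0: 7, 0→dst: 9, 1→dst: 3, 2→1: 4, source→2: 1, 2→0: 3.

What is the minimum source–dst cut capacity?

Max flow = 8 (via 2 augmenting paths).
In the residual at optimum, the set reachable from source is {source}.
Cut edges: source→2 (cap 1), source→0 (cap 7). Sum = 8.

8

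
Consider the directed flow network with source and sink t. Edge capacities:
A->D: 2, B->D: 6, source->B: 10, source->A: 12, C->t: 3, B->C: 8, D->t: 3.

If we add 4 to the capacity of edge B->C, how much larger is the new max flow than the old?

0

Original max flow = 6.
Edge B->C does not cross the min cut (source side {A, B, C, D, source}), so extra capacity there cannot help.
New max flow = 6. Increase = 0.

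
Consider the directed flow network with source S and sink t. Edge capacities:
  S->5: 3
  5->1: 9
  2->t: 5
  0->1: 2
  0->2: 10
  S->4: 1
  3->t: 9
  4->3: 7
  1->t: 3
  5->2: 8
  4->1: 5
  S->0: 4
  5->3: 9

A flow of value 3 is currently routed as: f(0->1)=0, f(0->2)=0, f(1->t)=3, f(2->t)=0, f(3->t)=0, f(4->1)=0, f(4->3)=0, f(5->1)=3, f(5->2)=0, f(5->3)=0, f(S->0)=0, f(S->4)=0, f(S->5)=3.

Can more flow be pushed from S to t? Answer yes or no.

Residual path S->0->2->t has bottleneck 4 > 0.
Pushing 4 along it raises the flow to 7, so the given flow is not maximum.

Yes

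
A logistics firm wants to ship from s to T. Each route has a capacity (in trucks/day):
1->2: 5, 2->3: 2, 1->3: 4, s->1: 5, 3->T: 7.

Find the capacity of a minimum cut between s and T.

Max flow = 5 (via 2 augmenting paths).
In the residual at optimum, the set reachable from s is {s}.
Cut edges: s->1 (cap 5). Sum = 5.

5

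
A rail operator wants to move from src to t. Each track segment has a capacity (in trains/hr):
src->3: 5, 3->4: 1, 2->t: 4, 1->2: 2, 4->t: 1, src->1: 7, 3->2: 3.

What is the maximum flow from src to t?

Augment src->3->4->t: bottleneck 1. Total 1.
Augment src->3->2->t: bottleneck 3. Total 4.
Augment src->1->2->t: bottleneck 1. Total 5.
No augmenting path remains in the residual graph.

5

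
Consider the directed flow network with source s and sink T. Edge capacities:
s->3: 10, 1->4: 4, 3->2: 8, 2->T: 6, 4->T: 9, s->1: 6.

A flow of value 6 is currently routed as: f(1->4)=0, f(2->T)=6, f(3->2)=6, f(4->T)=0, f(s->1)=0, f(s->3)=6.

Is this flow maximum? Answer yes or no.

Residual path s->1->4->T has bottleneck 4 > 0.
Pushing 4 along it raises the flow to 10, so the given flow is not maximum.

No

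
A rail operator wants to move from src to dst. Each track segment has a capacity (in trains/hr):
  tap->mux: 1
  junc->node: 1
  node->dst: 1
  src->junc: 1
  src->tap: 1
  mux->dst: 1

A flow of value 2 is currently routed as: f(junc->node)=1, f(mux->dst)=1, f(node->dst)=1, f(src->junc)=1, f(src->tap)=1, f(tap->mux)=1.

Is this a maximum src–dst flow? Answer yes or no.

Yes

Residual reachable from src: {src}; dst is not reachable.
Saturated cut: src->junc, src->tap with total capacity 2 = current flow value. Flow is maximum.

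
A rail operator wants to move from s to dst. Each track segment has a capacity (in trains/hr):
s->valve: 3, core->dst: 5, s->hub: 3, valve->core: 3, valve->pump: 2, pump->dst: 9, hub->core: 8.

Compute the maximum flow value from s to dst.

6

Augment s->hub->core->dst: bottleneck 3. Total 3.
Augment s->valve->core->dst: bottleneck 2. Total 5.
Augment s->valve->pump->dst: bottleneck 1. Total 6.
No augmenting path remains in the residual graph.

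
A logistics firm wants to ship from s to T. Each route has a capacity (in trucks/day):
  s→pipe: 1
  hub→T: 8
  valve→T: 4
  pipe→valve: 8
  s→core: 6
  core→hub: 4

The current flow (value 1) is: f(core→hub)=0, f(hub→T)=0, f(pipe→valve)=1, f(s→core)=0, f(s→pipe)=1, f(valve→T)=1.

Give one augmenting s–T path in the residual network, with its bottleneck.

Residual along s→core→hub→T: s→core: 6, core→hub: 4, hub→T: 8.
Bottleneck = min = 4.

s→core→hub→T, bottleneck 4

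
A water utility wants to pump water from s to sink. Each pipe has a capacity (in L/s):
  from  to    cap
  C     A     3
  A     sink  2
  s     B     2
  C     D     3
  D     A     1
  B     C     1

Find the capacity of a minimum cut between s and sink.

Max flow = 1 (via 1 augmenting path).
In the residual at optimum, the set reachable from s is {B, s}.
Cut edges: B->C (cap 1). Sum = 1.

1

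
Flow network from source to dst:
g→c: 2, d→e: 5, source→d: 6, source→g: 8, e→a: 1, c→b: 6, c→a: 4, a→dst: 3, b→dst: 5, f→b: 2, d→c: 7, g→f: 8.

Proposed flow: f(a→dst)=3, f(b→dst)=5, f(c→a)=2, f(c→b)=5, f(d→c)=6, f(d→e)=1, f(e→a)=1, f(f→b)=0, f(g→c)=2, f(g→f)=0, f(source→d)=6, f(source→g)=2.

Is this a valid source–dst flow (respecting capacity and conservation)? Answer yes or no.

No

Conservation fails at d: inflow 6 ≠ outflow 7.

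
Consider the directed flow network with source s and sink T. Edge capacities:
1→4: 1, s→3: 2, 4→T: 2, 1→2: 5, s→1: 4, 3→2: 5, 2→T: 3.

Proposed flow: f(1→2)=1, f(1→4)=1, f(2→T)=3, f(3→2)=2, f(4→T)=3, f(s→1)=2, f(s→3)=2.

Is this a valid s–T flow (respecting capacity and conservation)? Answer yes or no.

No

Capacity violated on 4→T: flow 3 > capacity 2.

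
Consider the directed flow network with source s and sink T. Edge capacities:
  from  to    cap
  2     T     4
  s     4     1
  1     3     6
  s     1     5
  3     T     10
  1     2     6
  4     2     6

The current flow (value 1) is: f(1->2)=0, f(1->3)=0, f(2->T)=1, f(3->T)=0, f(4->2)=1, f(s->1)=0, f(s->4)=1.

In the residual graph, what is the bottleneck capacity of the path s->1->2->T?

Residual capacities along the path: s->1: 5, 1->2: 6, 2->T: 3.
Minimum is 3.

3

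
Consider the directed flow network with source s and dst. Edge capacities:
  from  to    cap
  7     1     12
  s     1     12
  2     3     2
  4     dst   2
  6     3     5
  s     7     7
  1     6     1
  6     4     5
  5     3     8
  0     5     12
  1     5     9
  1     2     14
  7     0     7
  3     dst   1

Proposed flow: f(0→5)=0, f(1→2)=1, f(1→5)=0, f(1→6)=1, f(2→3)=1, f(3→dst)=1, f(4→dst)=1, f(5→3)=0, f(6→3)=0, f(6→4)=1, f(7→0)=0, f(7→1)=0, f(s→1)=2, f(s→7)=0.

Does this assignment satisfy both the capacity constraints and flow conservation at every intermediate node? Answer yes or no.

Every edge has 0 ≤ f(e) ≤ cap(e).
At each intermediate node, inflow equals outflow.

Yes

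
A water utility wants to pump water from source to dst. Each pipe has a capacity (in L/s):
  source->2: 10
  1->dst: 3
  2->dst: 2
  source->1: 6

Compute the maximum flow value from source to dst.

Augment source->2->dst: bottleneck 2. Total 2.
Augment source->1->dst: bottleneck 3. Total 5.
No augmenting path remains in the residual graph.

5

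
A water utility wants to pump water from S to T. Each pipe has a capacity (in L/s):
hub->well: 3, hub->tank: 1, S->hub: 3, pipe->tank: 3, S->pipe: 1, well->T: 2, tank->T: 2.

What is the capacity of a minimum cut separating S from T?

4

Max flow = 4 (via 3 augmenting paths).
In the residual at optimum, the set reachable from S is {S}.
Cut edges: S->pipe (cap 1), S->hub (cap 3). Sum = 4.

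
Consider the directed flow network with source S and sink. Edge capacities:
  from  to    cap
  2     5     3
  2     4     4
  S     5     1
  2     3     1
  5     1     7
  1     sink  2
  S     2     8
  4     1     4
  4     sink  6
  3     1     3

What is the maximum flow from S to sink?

6

Augment S->2->4->sink: bottleneck 4. Total 4.
Augment S->5->1->sink: bottleneck 1. Total 5.
Augment S->2->3->1->sink: bottleneck 1. Total 6.
No augmenting path remains in the residual graph.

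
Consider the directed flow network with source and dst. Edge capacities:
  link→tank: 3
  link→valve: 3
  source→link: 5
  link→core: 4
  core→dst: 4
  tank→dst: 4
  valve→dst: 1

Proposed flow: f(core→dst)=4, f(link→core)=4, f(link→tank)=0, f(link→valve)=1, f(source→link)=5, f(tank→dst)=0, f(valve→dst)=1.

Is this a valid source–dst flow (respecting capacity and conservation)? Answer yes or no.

Every edge has 0 ≤ f(e) ≤ cap(e).
At each intermediate node, inflow equals outflow.

Yes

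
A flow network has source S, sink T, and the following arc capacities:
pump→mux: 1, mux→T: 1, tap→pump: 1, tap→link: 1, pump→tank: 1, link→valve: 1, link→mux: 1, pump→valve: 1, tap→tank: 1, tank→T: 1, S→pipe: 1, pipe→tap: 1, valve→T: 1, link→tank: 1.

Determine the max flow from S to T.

1

Augment S→pipe→tap→tank→T: bottleneck 1. Total 1.
No augmenting path remains in the residual graph.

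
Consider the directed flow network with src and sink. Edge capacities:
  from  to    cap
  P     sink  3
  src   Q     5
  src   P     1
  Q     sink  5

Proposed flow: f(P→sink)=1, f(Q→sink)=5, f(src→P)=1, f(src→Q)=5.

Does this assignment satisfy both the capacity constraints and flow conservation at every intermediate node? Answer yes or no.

Every edge has 0 ≤ f(e) ≤ cap(e).
At each intermediate node, inflow equals outflow.

Yes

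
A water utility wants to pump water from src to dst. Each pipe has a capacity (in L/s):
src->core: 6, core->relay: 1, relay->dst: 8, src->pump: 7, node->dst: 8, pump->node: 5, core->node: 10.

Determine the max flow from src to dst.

Augment src->core->relay->dst: bottleneck 1. Total 1.
Augment src->core->node->dst: bottleneck 5. Total 6.
Augment src->pump->node->dst: bottleneck 3. Total 9.
No augmenting path remains in the residual graph.

9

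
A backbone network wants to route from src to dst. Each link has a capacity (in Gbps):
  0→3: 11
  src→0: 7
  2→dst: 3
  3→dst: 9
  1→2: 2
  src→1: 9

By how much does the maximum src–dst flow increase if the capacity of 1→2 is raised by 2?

Original max flow = 9.
After raising cap(1→2), augmenting paths through that edge carry 1 more unit.
New max flow = 10. Increase = 1.

1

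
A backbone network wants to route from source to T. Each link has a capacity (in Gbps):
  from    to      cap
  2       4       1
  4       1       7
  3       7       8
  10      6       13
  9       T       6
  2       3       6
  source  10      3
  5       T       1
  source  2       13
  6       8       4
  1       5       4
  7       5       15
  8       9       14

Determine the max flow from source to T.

4

Augment source->2->3->7->5->T: bottleneck 1. Total 1.
Augment source->10->6->8->9->T: bottleneck 3. Total 4.
No augmenting path remains in the residual graph.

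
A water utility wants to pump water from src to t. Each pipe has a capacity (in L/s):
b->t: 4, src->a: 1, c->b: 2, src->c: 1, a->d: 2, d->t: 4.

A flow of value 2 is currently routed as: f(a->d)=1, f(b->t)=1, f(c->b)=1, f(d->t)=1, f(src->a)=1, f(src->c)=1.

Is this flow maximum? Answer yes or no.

Yes

Residual reachable from src: {src}; t is not reachable.
Saturated cut: src->c, src->a with total capacity 2 = current flow value. Flow is maximum.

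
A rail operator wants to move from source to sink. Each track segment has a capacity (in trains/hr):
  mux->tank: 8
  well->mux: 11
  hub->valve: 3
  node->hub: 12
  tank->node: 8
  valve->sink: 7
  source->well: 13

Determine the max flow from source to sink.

Augment source->well->mux->tank->node->hub->valve->sink: bottleneck 3. Total 3.
No augmenting path remains in the residual graph.

3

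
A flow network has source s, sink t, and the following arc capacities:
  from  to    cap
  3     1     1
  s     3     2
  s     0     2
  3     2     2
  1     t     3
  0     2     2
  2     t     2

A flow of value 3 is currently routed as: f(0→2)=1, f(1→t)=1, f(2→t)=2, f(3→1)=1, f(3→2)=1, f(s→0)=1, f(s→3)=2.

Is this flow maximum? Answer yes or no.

Yes

Residual reachable from s: {0, 2, 3, s}; t is not reachable.
Saturated cut: 3→1, 2→t with total capacity 3 = current flow value. Flow is maximum.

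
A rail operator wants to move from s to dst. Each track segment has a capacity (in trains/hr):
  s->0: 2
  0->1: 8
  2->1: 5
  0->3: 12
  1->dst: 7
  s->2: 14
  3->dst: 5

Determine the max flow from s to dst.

7

Augment s->0->3->dst: bottleneck 2. Total 2.
Augment s->2->1->dst: bottleneck 5. Total 7.
No augmenting path remains in the residual graph.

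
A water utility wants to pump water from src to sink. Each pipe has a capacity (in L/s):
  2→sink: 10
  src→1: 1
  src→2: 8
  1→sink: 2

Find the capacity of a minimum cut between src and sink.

Max flow = 9 (via 2 augmenting paths).
In the residual at optimum, the set reachable from src is {src}.
Cut edges: src→2 (cap 8), src→1 (cap 1). Sum = 9.

9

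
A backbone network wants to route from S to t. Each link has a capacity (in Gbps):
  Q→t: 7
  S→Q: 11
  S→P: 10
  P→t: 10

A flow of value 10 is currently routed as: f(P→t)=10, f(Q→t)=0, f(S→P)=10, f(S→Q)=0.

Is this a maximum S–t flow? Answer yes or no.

No

Residual path S→Q→t has bottleneck 7 > 0.
Pushing 7 along it raises the flow to 17, so the given flow is not maximum.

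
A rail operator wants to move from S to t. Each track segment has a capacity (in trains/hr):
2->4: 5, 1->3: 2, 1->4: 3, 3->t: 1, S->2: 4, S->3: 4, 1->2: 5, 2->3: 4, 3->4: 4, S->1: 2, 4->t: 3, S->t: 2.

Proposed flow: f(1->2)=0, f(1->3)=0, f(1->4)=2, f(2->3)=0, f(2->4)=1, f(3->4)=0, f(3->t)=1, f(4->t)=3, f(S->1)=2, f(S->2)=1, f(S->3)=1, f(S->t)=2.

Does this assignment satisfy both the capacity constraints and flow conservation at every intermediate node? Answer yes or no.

Yes

Every edge has 0 ≤ f(e) ≤ cap(e).
At each intermediate node, inflow equals outflow.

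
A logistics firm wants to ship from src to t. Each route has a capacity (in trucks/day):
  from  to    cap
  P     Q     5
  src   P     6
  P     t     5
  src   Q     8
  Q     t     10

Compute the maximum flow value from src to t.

14

Augment src->P->t: bottleneck 5. Total 5.
Augment src->Q->t: bottleneck 8. Total 13.
Augment src->P->Q->t: bottleneck 1. Total 14.
No augmenting path remains in the residual graph.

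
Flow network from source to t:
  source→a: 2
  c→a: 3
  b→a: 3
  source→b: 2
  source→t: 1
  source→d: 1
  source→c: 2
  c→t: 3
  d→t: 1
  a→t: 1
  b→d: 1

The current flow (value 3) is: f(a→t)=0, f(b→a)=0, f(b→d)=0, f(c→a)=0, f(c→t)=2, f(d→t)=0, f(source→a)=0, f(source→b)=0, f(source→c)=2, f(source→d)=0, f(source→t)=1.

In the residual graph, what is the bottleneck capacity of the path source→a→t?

1

Residual capacities along the path: source→a: 2, a→t: 1.
Minimum is 1.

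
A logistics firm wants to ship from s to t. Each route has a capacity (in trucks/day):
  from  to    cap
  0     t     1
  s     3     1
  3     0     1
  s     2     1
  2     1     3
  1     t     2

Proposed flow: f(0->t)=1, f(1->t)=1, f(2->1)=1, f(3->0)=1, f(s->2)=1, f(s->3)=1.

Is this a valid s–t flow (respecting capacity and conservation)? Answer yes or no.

Every edge has 0 ≤ f(e) ≤ cap(e).
At each intermediate node, inflow equals outflow.

Yes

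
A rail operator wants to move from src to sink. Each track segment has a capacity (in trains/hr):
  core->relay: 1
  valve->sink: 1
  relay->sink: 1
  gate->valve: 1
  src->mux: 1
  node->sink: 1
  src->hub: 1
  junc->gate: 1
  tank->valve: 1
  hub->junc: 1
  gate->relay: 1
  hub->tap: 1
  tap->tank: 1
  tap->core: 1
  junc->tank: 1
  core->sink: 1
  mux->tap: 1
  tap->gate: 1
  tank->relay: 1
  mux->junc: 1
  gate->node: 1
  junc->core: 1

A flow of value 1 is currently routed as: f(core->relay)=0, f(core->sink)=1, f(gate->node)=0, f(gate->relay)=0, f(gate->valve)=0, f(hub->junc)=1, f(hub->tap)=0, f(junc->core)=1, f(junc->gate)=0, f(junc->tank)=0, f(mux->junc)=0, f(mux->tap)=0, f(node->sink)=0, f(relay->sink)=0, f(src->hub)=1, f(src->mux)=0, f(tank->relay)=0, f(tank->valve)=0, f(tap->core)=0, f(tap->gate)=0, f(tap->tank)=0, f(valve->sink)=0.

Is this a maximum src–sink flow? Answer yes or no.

No

Residual path src->mux->junc->gate->node->sink has bottleneck 1 > 0.
Pushing 1 along it raises the flow to 2, so the given flow is not maximum.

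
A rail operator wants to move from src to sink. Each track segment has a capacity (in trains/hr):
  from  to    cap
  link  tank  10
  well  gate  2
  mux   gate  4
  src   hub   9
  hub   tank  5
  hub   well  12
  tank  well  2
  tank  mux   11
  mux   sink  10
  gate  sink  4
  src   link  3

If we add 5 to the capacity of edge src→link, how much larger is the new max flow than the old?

3

Original max flow = 10.
After raising cap(src→link), augmenting paths through that edge carry 3 more units.
New max flow = 13. Increase = 3.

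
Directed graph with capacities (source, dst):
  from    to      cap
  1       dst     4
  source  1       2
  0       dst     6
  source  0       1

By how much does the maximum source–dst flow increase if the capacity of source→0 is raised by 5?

5

Original max flow = 3.
After raising cap(source→0), augmenting paths through that edge carry 5 more units.
New max flow = 8. Increase = 5.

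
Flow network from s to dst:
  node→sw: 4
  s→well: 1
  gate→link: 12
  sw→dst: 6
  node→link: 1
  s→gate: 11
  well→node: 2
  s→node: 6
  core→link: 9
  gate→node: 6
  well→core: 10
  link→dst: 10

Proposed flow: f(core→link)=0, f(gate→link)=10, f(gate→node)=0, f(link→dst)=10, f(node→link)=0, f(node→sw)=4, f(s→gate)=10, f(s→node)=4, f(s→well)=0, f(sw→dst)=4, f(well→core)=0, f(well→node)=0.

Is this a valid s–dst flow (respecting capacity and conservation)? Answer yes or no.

Yes

Every edge has 0 ≤ f(e) ≤ cap(e).
At each intermediate node, inflow equals outflow.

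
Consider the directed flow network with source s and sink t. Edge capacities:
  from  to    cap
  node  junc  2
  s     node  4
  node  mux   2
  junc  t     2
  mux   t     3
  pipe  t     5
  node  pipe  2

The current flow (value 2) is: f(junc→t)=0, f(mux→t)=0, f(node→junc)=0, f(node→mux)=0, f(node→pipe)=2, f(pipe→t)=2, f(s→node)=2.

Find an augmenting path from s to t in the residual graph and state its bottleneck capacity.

Residual along s→node→junc→t: s→node: 2, node→junc: 2, junc→t: 2.
Bottleneck = min = 2.

s→node→junc→t, bottleneck 2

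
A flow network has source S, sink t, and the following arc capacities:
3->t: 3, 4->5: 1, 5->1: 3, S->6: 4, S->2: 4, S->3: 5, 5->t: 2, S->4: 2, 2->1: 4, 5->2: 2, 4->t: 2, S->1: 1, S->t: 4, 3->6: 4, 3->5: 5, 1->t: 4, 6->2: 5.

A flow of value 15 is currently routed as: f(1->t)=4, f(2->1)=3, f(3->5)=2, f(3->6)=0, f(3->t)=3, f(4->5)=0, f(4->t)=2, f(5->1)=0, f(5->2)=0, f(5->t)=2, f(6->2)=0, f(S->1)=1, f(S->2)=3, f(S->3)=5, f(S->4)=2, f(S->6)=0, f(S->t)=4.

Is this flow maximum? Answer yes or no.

Residual reachable from S: {1, 2, 6, S}; t is not reachable.
Saturated cut: S->3, S->4, S->t, 1->t with total capacity 15 = current flow value. Flow is maximum.

Yes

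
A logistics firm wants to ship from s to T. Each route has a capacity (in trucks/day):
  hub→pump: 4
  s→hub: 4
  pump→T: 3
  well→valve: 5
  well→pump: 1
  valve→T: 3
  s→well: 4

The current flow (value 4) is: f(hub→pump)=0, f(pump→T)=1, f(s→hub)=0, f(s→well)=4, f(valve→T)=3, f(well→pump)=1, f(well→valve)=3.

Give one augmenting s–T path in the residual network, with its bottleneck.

s→hub→pump→T, bottleneck 2

Residual along s→hub→pump→T: s→hub: 4, hub→pump: 4, pump→T: 2.
Bottleneck = min = 2.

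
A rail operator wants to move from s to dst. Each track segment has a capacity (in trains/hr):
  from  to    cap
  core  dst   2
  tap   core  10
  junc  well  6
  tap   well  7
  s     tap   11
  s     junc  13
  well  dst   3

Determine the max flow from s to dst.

Augment s→junc→well→dst: bottleneck 3. Total 3.
Augment s→tap→core→dst: bottleneck 2. Total 5.
No augmenting path remains in the residual graph.

5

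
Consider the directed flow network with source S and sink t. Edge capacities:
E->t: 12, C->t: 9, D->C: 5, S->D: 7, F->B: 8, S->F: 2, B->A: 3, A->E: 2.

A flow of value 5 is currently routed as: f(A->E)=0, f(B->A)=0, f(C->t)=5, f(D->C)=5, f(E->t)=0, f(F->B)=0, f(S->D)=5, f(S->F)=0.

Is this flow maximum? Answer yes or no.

Residual path S->F->B->A->E->t has bottleneck 2 > 0.
Pushing 2 along it raises the flow to 7, so the given flow is not maximum.

No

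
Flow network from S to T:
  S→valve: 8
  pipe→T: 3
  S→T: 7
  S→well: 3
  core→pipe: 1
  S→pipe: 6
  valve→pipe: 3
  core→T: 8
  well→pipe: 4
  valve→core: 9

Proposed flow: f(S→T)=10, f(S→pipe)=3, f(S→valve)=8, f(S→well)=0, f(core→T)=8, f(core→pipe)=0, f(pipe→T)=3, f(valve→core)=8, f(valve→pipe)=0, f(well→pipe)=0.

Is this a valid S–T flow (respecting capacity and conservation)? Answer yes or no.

Capacity violated on S→T: flow 10 > capacity 7.

No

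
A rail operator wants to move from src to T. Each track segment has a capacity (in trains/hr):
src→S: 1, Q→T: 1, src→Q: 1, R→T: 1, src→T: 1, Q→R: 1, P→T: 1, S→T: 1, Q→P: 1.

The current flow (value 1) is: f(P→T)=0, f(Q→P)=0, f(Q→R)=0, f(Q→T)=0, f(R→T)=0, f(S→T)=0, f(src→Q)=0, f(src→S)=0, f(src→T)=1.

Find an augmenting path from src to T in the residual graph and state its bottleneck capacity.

src→Q→T, bottleneck 1

Residual along src→Q→T: src→Q: 1, Q→T: 1.
Bottleneck = min = 1.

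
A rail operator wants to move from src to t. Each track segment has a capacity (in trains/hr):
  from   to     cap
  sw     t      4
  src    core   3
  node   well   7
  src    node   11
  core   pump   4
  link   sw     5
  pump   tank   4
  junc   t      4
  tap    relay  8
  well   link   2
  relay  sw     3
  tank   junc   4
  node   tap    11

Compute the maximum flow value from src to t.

7

Augment src->core->pump->tank->junc->t: bottleneck 3. Total 3.
Augment src->node->tap->relay->sw->t: bottleneck 3. Total 6.
Augment src->node->well->link->sw->t: bottleneck 1. Total 7.
No augmenting path remains in the residual graph.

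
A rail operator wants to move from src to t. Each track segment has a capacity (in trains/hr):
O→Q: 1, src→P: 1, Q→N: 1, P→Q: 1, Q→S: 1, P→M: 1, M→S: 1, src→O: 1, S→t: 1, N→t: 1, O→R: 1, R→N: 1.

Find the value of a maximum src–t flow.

2

Augment src→O→R→N→t: bottleneck 1. Total 1.
Augment src→P→Q→S→t: bottleneck 1. Total 2.
No augmenting path remains in the residual graph.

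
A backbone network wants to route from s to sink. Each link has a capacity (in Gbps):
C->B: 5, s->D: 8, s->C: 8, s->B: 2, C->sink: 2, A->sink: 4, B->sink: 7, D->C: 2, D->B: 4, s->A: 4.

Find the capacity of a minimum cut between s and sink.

13

Max flow = 13 (via 5 augmenting paths).
In the residual at optimum, the set reachable from s is {B, C, D, s}.
Cut edges: s->A (cap 4), C->sink (cap 2), B->sink (cap 7). Sum = 13.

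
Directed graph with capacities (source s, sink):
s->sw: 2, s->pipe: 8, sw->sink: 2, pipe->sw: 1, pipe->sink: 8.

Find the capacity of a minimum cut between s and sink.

Max flow = 10 (via 2 augmenting paths).
In the residual at optimum, the set reachable from s is {s}.
Cut edges: s->pipe (cap 8), s->sw (cap 2). Sum = 10.

10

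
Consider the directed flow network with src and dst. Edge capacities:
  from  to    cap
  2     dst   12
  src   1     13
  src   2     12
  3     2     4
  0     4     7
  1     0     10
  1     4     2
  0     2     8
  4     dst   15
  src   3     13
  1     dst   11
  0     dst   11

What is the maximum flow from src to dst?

25

Augment src->1->dst: bottleneck 11. Total 11.
Augment src->2->dst: bottleneck 12. Total 23.
Augment src->1->0->dst: bottleneck 2. Total 25.
No augmenting path remains in the residual graph.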